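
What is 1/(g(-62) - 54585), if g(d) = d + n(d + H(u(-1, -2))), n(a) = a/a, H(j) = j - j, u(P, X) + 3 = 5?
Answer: -1/54646 ≈ -1.8300e-5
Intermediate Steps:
u(P, X) = 2 (u(P, X) = -3 + 5 = 2)
H(j) = 0
n(a) = 1
g(d) = 1 + d (g(d) = d + 1 = 1 + d)
1/(g(-62) - 54585) = 1/((1 - 62) - 54585) = 1/(-61 - 54585) = 1/(-54646) = -1/54646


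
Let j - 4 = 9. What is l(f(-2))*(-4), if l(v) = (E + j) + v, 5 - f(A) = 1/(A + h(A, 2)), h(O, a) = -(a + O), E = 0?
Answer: -74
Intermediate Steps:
j = 13 (j = 4 + 9 = 13)
h(O, a) = -O - a (h(O, a) = -(O + a) = -O - a)
f(A) = 11/2 (f(A) = 5 - 1/(A + (-A - 1*2)) = 5 - 1/(A + (-A - 2)) = 5 - 1/(A + (-2 - A)) = 5 - 1/(-2) = 5 - 1*(-½) = 5 + ½ = 11/2)
l(v) = 13 + v (l(v) = (0 + 13) + v = 13 + v)
l(f(-2))*(-4) = (13 + 11/2)*(-4) = (37/2)*(-4) = -74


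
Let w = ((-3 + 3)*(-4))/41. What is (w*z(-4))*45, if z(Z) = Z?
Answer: 0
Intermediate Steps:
w = 0 (w = (0*(-4))*(1/41) = 0*(1/41) = 0)
(w*z(-4))*45 = (0*(-4))*45 = 0*45 = 0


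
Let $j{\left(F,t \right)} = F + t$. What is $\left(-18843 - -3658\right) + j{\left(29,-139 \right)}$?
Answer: $-15295$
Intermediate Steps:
$\left(-18843 - -3658\right) + j{\left(29,-139 \right)} = \left(-18843 - -3658\right) + \left(29 - 139\right) = \left(-18843 + 3658\right) - 110 = -15185 - 110 = -15295$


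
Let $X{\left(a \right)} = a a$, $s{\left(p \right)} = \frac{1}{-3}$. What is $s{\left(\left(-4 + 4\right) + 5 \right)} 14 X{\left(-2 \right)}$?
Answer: $- \frac{56}{3} \approx -18.667$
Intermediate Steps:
$s{\left(p \right)} = - \frac{1}{3}$
$X{\left(a \right)} = a^{2}$
$s{\left(\left(-4 + 4\right) + 5 \right)} 14 X{\left(-2 \right)} = \left(- \frac{1}{3}\right) 14 \left(-2\right)^{2} = \left(- \frac{14}{3}\right) 4 = - \frac{56}{3}$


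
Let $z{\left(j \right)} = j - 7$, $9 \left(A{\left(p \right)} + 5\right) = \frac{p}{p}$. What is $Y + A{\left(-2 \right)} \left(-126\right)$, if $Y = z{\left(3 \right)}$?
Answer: $612$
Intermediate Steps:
$A{\left(p \right)} = - \frac{44}{9}$ ($A{\left(p \right)} = -5 + \frac{p \frac{1}{p}}{9} = -5 + \frac{1}{9} \cdot 1 = -5 + \frac{1}{9} = - \frac{44}{9}$)
$z{\left(j \right)} = -7 + j$
$Y = -4$ ($Y = -7 + 3 = -4$)
$Y + A{\left(-2 \right)} \left(-126\right) = -4 - -616 = -4 + 616 = 612$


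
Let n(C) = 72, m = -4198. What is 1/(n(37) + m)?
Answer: -1/4126 ≈ -0.00024237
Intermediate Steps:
1/(n(37) + m) = 1/(72 - 4198) = 1/(-4126) = -1/4126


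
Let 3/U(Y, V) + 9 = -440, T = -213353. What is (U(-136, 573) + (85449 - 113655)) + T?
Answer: -108459994/449 ≈ -2.4156e+5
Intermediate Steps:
U(Y, V) = -3/449 (U(Y, V) = 3/(-9 - 440) = 3/(-449) = 3*(-1/449) = -3/449)
(U(-136, 573) + (85449 - 113655)) + T = (-3/449 + (85449 - 113655)) - 213353 = (-3/449 - 28206) - 213353 = -12664497/449 - 213353 = -108459994/449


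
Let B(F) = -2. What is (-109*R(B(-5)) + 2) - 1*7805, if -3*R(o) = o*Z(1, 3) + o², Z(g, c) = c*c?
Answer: -24935/3 ≈ -8311.7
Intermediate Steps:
Z(g, c) = c²
R(o) = -3*o - o²/3 (R(o) = -(o*3² + o²)/3 = -(o*9 + o²)/3 = -(9*o + o²)/3 = -(o² + 9*o)/3 = -3*o - o²/3)
(-109*R(B(-5)) + 2) - 1*7805 = (-(-109)*(-2)*(9 - 2)/3 + 2) - 1*7805 = (-(-109)*(-2)*7/3 + 2) - 7805 = (-109*14/3 + 2) - 7805 = (-1526/3 + 2) - 7805 = -1520/3 - 7805 = -24935/3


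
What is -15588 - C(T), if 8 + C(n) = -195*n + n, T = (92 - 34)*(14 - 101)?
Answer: -994504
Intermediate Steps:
T = -5046 (T = 58*(-87) = -5046)
C(n) = -8 - 194*n (C(n) = -8 + (-195*n + n) = -8 - 194*n)
-15588 - C(T) = -15588 - (-8 - 194*(-5046)) = -15588 - (-8 + 978924) = -15588 - 1*978916 = -15588 - 978916 = -994504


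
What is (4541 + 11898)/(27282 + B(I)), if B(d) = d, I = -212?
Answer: 16439/27070 ≈ 0.60728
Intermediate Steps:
(4541 + 11898)/(27282 + B(I)) = (4541 + 11898)/(27282 - 212) = 16439/27070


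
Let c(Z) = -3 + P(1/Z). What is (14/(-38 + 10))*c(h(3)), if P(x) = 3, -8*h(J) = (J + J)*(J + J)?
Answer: 0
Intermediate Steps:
h(J) = -J²/2 (h(J) = -(J + J)*(J + J)/8 = -2*J*2*J/8 = -J²/2)
c(Z) = 0 (c(Z) = -3 + 3 = 0)
(14/(-38 + 10))*c(h(3)) = (14/(-38 + 10))*0 = (14/(-28))*0 = -1/28*14*0 = -½*0 = 0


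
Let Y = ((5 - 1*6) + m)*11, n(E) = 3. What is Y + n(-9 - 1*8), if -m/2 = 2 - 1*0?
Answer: -52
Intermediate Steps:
m = -4 (m = -2*(2 - 1*0) = -2*(2 + 0) = -2*2 = -4)
Y = -55 (Y = ((5 - 1*6) - 4)*11 = ((5 - 6) - 4)*11 = (-1 - 4)*11 = -5*11 = -55)
Y + n(-9 - 1*8) = -55 + 3 = -52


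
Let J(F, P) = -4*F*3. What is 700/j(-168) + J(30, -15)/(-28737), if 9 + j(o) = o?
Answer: -2228020/565161 ≈ -3.9423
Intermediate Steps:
j(o) = -9 + o
J(F, P) = -12*F
700/j(-168) + J(30, -15)/(-28737) = 700/(-9 - 168) - 12*30/(-28737) = 700/(-177) - 360*(-1/28737) = 700*(-1/177) + 40/3193 = -700/177 + 40/3193 = -2228020/565161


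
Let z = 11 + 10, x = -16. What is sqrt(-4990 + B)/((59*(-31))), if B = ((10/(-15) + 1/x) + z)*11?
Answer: -I*sqrt(686451)/21948 ≈ -0.037749*I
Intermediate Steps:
z = 21
B = 10703/48 (B = ((10/(-15) + 1/(-16)) + 21)*11 = ((10*(-1/15) + 1*(-1/16)) + 21)*11 = ((-2/3 - 1/16) + 21)*11 = (-35/48 + 21)*11 = (973/48)*11 = 10703/48 ≈ 222.98)
sqrt(-4990 + B)/((59*(-31))) = sqrt(-4990 + 10703/48)/((59*(-31))) = sqrt(-228817/48)/(-1829) = (I*sqrt(686451)/12)*(-1/1829) = -I*sqrt(686451)/21948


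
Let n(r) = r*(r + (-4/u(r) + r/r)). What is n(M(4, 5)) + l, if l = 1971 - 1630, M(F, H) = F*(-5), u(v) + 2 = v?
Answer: 7891/11 ≈ 717.36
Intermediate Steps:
u(v) = -2 + v
M(F, H) = -5*F
n(r) = r*(1 + r - 4/(-2 + r)) (n(r) = r*(r + (-4/(-2 + r) + r/r)) = r*(r + (-4/(-2 + r) + 1)) = r*(r + (1 - 4/(-2 + r))) = r*(1 + r - 4/(-2 + r)))
l = 341
n(M(4, 5)) + l = (-5*4)*(-6 + (-5*4)² - (-5)*4)/(-2 - 5*4) + 341 = -20*(-6 + (-20)² - 1*(-20))/(-2 - 20) + 341 = -20*(-6 + 400 + 20)/(-22) + 341 = -20*(-1/22)*414 + 341 = 4140/11 + 341 = 7891/11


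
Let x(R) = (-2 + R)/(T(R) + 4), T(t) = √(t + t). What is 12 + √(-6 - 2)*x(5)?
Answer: 12 - 2*I*√5 + 4*I*√2 ≈ 12.0 + 1.1847*I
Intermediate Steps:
T(t) = √2*√t (T(t) = √(2*t) = √2*√t)
x(R) = (-2 + R)/(4 + √2*√R) (x(R) = (-2 + R)/(√2*√R + 4) = (-2 + R)/(4 + √2*√R))
12 + √(-6 - 2)*x(5) = 12 + √(-6 - 2)*((-2 + 5)/(4 + √2*√5)) = 12 + √(-8)*(3/(4 + √10)) = 12 + (2*I*√2)*(3/(4 + √10)) = 12 + 6*I*√2/(4 + √10)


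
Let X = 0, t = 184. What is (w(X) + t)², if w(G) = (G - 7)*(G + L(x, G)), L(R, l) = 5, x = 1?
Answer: 22201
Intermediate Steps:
w(G) = (-7 + G)*(5 + G) (w(G) = (G - 7)*(G + 5) = (-7 + G)*(5 + G))
(w(X) + t)² = ((-35 + 0² - 2*0) + 184)² = ((-35 + 0 + 0) + 184)² = (-35 + 184)² = 149² = 22201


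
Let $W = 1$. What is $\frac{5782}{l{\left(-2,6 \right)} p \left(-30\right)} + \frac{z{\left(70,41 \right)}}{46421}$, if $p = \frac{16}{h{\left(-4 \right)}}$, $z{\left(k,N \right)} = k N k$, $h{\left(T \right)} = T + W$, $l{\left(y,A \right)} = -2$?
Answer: $- \frac{102059111}{7427360} \approx -13.741$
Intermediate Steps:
$h{\left(T \right)} = 1 + T$ ($h{\left(T \right)} = T + 1 = 1 + T$)
$z{\left(k,N \right)} = N k^{2}$ ($z{\left(k,N \right)} = N k k = N k^{2}$)
$p = - \frac{16}{3}$ ($p = \frac{16}{1 - 4} = \frac{16}{-3} = 16 \left(- \frac{1}{3}\right) = - \frac{16}{3} \approx -5.3333$)
$\frac{5782}{l{\left(-2,6 \right)} p \left(-30\right)} + \frac{z{\left(70,41 \right)}}{46421} = \frac{5782}{\left(-2\right) \left(- \frac{16}{3}\right) \left(-30\right)} + \frac{41 \cdot 70^{2}}{46421} = \frac{5782}{\frac{32}{3} \left(-30\right)} + 41 \cdot 4900 \cdot \frac{1}{46421} = \frac{5782}{-320} + 200900 \cdot \frac{1}{46421} = 5782 \left(- \frac{1}{320}\right) + \frac{200900}{46421} = - \frac{2891}{160} + \frac{200900}{46421} = - \frac{102059111}{7427360}$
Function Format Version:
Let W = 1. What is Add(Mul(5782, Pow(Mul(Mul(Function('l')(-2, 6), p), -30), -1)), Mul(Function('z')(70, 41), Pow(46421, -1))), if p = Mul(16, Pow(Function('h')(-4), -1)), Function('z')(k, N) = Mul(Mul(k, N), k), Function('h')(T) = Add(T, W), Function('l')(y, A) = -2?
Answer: Rational(-102059111, 7427360) ≈ -13.741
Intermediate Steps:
Function('h')(T) = Add(1, T) (Function('h')(T) = Add(T, 1) = Add(1, T))
Function('z')(k, N) = Mul(N, Pow(k, 2)) (Function('z')(k, N) = Mul(Mul(N, k), k) = Mul(N, Pow(k, 2)))
p = Rational(-16, 3) (p = Mul(16, Pow(Add(1, -4), -1)) = Mul(16, Pow(-3, -1)) = Mul(16, Rational(-1, 3)) = Rational(-16, 3) ≈ -5.3333)
Add(Mul(5782, Pow(Mul(Mul(Function('l')(-2, 6), p), -30), -1)), Mul(Function('z')(70, 41), Pow(46421, -1))) = Add(Mul(5782, Pow(Mul(Mul(-2, Rational(-16, 3)), -30), -1)), Mul(Mul(41, Pow(70, 2)), Pow(46421, -1))) = Add(Mul(5782, Pow(Mul(Rational(32, 3), -30), -1)), Mul(Mul(41, 4900), Rational(1, 46421))) = Add(Mul(5782, Pow(-320, -1)), Mul(200900, Rational(1, 46421))) = Add(Mul(5782, Rational(-1, 320)), Rational(200900, 46421)) = Add(Rational(-2891, 160), Rational(200900, 46421)) = Rational(-102059111, 7427360)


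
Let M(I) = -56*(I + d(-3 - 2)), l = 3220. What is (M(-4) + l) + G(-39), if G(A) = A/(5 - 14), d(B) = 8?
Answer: 9001/3 ≈ 3000.3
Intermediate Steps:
M(I) = -448 - 56*I (M(I) = -56*(I + 8) = -56*(8 + I) = -448 - 56*I)
G(A) = -A/9 (G(A) = A/(-9) = A*(-1/9) = -A/9)
(M(-4) + l) + G(-39) = ((-448 - 56*(-4)) + 3220) - 1/9*(-39) = ((-448 + 224) + 3220) + 13/3 = (-224 + 3220) + 13/3 = 2996 + 13/3 = 9001/3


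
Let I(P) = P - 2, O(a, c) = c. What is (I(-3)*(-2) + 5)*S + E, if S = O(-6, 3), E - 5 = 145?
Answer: 195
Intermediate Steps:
E = 150 (E = 5 + 145 = 150)
S = 3
I(P) = -2 + P
(I(-3)*(-2) + 5)*S + E = ((-2 - 3)*(-2) + 5)*3 + 150 = (-5*(-2) + 5)*3 + 150 = (10 + 5)*3 + 150 = 15*3 + 150 = 45 + 150 = 195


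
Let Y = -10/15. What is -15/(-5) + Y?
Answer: 7/3 ≈ 2.3333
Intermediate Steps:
Y = -⅔ (Y = -10*1/15 = -⅔ ≈ -0.66667)
-15/(-5) + Y = -15/(-5) - ⅔ = -⅕*(-15) - ⅔ = 3 - ⅔ = 7/3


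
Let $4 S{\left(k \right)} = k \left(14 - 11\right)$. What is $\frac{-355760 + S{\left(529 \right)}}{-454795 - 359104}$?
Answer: $\frac{1421453}{3255596} \approx 0.43662$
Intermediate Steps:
$S{\left(k \right)} = \frac{3 k}{4}$ ($S{\left(k \right)} = \frac{k \left(14 - 11\right)}{4} = \frac{k 3}{4} = \frac{3 k}{4}$)
$\frac{-355760 + S{\left(529 \right)}}{-454795 - 359104} = \frac{-355760 + \frac{3}{4} \cdot 529}{-454795 - 359104} = \frac{-355760 + \frac{1587}{4}}{-813899} = \left(- \frac{1421453}{4}\right) \left(- \frac{1}{813899}\right) = \frac{1421453}{3255596}$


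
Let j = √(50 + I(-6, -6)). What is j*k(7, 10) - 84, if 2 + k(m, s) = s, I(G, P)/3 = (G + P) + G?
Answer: -84 + 16*I ≈ -84.0 + 16.0*I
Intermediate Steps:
I(G, P) = 3*P + 6*G (I(G, P) = 3*((G + P) + G) = 3*(P + 2*G) = 3*P + 6*G)
k(m, s) = -2 + s
j = 2*I (j = √(50 + (3*(-6) + 6*(-6))) = √(50 + (-18 - 36)) = √(50 - 54) = √(-4) = 2*I ≈ 2.0*I)
j*k(7, 10) - 84 = (2*I)*(-2 + 10) - 84 = (2*I)*8 - 84 = 16*I - 84 = -84 + 16*I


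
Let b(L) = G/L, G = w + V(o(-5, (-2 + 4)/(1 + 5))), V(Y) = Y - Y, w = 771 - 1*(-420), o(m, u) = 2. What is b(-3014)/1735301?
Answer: -1191/5230197214 ≈ -2.2772e-7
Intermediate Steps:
w = 1191 (w = 771 + 420 = 1191)
V(Y) = 0
G = 1191 (G = 1191 + 0 = 1191)
b(L) = 1191/L
b(-3014)/1735301 = (1191/(-3014))/1735301 = (1191*(-1/3014))*(1/1735301) = -1191/3014*1/1735301 = -1191/5230197214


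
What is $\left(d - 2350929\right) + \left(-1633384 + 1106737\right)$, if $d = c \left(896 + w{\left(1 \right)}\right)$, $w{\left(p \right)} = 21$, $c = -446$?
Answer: $-3286558$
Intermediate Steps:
$d = -408982$ ($d = - 446 \left(896 + 21\right) = \left(-446\right) 917 = -408982$)
$\left(d - 2350929\right) + \left(-1633384 + 1106737\right) = \left(-408982 - 2350929\right) + \left(-1633384 + 1106737\right) = -2759911 - 526647 = -3286558$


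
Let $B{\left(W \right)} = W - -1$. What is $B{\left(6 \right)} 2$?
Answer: $14$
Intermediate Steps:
$B{\left(W \right)} = 1 + W$ ($B{\left(W \right)} = W + 1 = 1 + W$)
$B{\left(6 \right)} 2 = \left(1 + 6\right) 2 = 7 \cdot 2 = 14$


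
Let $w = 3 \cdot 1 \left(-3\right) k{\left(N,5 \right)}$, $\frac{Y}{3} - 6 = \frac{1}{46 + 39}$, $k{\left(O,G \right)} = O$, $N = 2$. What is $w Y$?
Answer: $- \frac{27594}{85} \approx -324.64$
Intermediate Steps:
$Y = \frac{1533}{85}$ ($Y = 18 + \frac{3}{46 + 39} = 18 + \frac{3}{85} = \frac{1533}{85} \approx 18.035$)
$w = -18$ ($w = 3 \cdot 1 \left(-3\right) 2 = 3 \left(-3\right) 2 = \left(-9\right) 2 = -18$)
$w Y = \left(-18\right) \frac{1533}{85} = - \frac{27594}{85}$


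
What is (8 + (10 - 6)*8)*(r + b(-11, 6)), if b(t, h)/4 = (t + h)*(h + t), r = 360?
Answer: 18400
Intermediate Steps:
b(t, h) = 4*(h + t)² (b(t, h) = 4*((t + h)*(h + t)) = 4*((h + t)*(h + t)) = 4*(h + t)²)
(8 + (10 - 6)*8)*(r + b(-11, 6)) = (8 + (10 - 6)*8)*(360 + 4*(6 - 11)²) = (8 + 4*8)*(360 + 4*(-5)²) = (8 + 32)*(360 + 4*25) = 40*(360 + 100) = 40*460 = 18400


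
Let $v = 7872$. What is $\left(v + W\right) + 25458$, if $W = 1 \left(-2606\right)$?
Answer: $30724$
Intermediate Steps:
$W = -2606$
$\left(v + W\right) + 25458 = \left(7872 - 2606\right) + 25458 = 5266 + 25458 = 30724$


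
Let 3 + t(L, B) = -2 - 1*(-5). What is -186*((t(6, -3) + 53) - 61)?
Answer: 1488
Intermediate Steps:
t(L, B) = 0 (t(L, B) = -3 + (-2 - 1*(-5)) = -3 + (-2 + 5) = -3 + 3 = 0)
-186*((t(6, -3) + 53) - 61) = -186*((0 + 53) - 61) = -186*(53 - 61) = -186*(-8) = 1488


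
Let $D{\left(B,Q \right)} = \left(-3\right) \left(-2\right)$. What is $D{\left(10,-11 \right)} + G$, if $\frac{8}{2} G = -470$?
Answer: $- \frac{223}{2} \approx -111.5$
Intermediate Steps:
$D{\left(B,Q \right)} = 6$
$G = - \frac{235}{2}$ ($G = \frac{1}{4} \left(-470\right) = - \frac{235}{2} \approx -117.5$)
$D{\left(10,-11 \right)} + G = 6 - \frac{235}{2} = - \frac{223}{2}$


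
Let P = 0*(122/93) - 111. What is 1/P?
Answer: -1/111 ≈ -0.0090090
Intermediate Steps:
P = -111 (P = 0*(122*(1/93)) - 111 = 0*(122/93) - 111 = 0 - 111 = -111)
1/P = 1/(-111) = -1/111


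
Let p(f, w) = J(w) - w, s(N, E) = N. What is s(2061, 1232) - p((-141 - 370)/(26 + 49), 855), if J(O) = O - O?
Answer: 2916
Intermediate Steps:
J(O) = 0
p(f, w) = -w (p(f, w) = 0 - w = -w)
s(2061, 1232) - p((-141 - 370)/(26 + 49), 855) = 2061 - (-1)*855 = 2061 - 1*(-855) = 2061 + 855 = 2916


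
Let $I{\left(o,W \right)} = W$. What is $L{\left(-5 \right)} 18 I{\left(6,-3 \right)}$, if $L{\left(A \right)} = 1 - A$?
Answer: $-324$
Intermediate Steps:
$L{\left(-5 \right)} 18 I{\left(6,-3 \right)} = \left(1 - -5\right) 18 \left(-3\right) = \left(1 + 5\right) 18 \left(-3\right) = 6 \cdot 18 \left(-3\right) = 108 \left(-3\right) = -324$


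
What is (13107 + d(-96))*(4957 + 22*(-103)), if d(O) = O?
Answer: 35012601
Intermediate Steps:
(13107 + d(-96))*(4957 + 22*(-103)) = (13107 - 96)*(4957 + 22*(-103)) = 13011*(4957 - 2266) = 13011*2691 = 35012601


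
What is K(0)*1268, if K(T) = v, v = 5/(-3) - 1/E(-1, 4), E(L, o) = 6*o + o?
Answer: -45331/21 ≈ -2158.6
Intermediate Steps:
E(L, o) = 7*o
v = -143/84 (v = 5/(-3) - 1/(7*4) = 5*(-⅓) - 1/28 = -5/3 - 1*1/28 = -5/3 - 1/28 = -143/84 ≈ -1.7024)
K(T) = -143/84
K(0)*1268 = -143/84*1268 = -45331/21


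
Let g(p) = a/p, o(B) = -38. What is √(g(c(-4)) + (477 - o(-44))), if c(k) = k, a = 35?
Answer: 45/2 ≈ 22.500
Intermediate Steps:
g(p) = 35/p
√(g(c(-4)) + (477 - o(-44))) = √(35/(-4) + (477 - 1*(-38))) = √(35*(-¼) + (477 + 38)) = √(-35/4 + 515) = √(2025/4) = 45/2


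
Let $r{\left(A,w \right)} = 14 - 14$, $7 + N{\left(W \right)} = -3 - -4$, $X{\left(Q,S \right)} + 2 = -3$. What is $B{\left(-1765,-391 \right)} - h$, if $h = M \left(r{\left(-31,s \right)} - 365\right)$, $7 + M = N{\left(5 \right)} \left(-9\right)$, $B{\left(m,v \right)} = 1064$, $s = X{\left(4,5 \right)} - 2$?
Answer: $18219$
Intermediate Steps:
$X{\left(Q,S \right)} = -5$ ($X{\left(Q,S \right)} = -2 - 3 = -5$)
$s = -7$ ($s = -5 - 2 = -7$)
$N{\left(W \right)} = -6$ ($N{\left(W \right)} = -7 - -1 = -7 + \left(-3 + 4\right) = -7 + 1 = -6$)
$r{\left(A,w \right)} = 0$ ($r{\left(A,w \right)} = 14 - 14 = 0$)
$M = 47$ ($M = -7 - -54 = -7 + 54 = 47$)
$h = -17155$ ($h = 47 \left(0 - 365\right) = 47 \left(-365\right) = -17155$)
$B{\left(-1765,-391 \right)} - h = 1064 - -17155 = 1064 + 17155 = 18219$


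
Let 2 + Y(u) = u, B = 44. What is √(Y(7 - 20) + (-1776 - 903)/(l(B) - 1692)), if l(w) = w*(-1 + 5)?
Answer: 3*I*√844791/758 ≈ 3.6377*I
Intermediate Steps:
l(w) = 4*w (l(w) = w*4 = 4*w)
Y(u) = -2 + u
√(Y(7 - 20) + (-1776 - 903)/(l(B) - 1692)) = √((-2 + (7 - 20)) + (-1776 - 903)/(4*44 - 1692)) = √((-2 - 13) - 2679/(176 - 1692)) = √(-15 - 2679/(-1516)) = √(-15 - 2679*(-1/1516)) = √(-15 + 2679/1516) = √(-20061/1516) = 3*I*√844791/758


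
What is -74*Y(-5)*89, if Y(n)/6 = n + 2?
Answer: 118548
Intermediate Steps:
Y(n) = 12 + 6*n (Y(n) = 6*(n + 2) = 6*(2 + n) = 12 + 6*n)
-74*Y(-5)*89 = -74*(12 + 6*(-5))*89 = -74*(12 - 30)*89 = -74*(-18)*89 = 1332*89 = 118548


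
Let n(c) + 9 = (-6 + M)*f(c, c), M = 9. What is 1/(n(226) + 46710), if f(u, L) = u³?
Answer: 1/34676229 ≈ 2.8838e-8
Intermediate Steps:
n(c) = -9 + 3*c³ (n(c) = -9 + (-6 + 9)*c³ = -9 + 3*c³)
1/(n(226) + 46710) = 1/((-9 + 3*226³) + 46710) = 1/((-9 + 3*11543176) + 46710) = 1/((-9 + 34629528) + 46710) = 1/(34629519 + 46710) = 1/34676229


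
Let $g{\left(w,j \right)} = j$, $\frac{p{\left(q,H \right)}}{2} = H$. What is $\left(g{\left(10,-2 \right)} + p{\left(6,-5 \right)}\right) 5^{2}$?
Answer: $-300$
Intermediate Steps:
$p{\left(q,H \right)} = 2 H$
$\left(g{\left(10,-2 \right)} + p{\left(6,-5 \right)}\right) 5^{2} = \left(-2 + 2 \left(-5\right)\right) 5^{2} = \left(-2 - 10\right) 25 = \left(-12\right) 25 = -300$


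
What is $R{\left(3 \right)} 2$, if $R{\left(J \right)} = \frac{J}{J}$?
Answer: $2$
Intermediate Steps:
$R{\left(J \right)} = 1$
$R{\left(3 \right)} 2 = 1 \cdot 2 = 2$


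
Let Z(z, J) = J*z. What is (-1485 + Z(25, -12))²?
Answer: 3186225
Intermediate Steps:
(-1485 + Z(25, -12))² = (-1485 - 12*25)² = (-1485 - 300)² = (-1785)² = 3186225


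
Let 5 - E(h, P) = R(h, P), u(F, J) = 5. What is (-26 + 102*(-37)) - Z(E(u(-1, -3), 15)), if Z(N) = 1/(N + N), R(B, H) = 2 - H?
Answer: -136801/36 ≈ -3800.0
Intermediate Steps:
E(h, P) = 3 + P (E(h, P) = 5 - (2 - P) = 5 + (-2 + P) = 3 + P)
Z(N) = 1/(2*N)
(-26 + 102*(-37)) - Z(E(u(-1, -3), 15)) = (-26 + 102*(-37)) - 1/(2*(3 + 15)) = (-26 - 3774) - 1/(2*18) = -3800 - 1/(2*18) = -3800 - 1*1/36 = -3800 - 1/36 = -136801/36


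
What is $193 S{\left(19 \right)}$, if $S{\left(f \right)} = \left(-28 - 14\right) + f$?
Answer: $-4439$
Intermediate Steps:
$S{\left(f \right)} = -42 + f$
$193 S{\left(19 \right)} = 193 \left(-42 + 19\right) = 193 \left(-23\right) = -4439$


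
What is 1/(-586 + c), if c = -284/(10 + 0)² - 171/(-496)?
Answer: -12400/7297341 ≈ -0.0016992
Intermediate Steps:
c = -30941/12400 (c = -284/(10²) - 171*(-1/496) = -284/100 + 171/496 = -284*1/100 + 171/496 = -71/25 + 171/496 = -30941/12400 ≈ -2.4952)
1/(-586 + c) = 1/(-586 - 30941/12400) = 1/(-7297341/12400) = -12400/7297341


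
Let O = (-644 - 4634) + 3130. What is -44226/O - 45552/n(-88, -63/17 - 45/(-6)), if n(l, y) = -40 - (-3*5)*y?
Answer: -550220619/205850 ≈ -2672.9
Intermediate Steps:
O = -2148 (O = -5278 + 3130 = -2148)
n(l, y) = -40 + 15*y (n(l, y) = -40 - (-15)*y = -40 + 15*y)
-44226/O - 45552/n(-88, -63/17 - 45/(-6)) = -44226/(-2148) - 45552/(-40 + 15*(-63/17 - 45/(-6))) = -44226*(-1/2148) - 45552/(-40 + 15*(-63*1/17 - 45*(-1/6))) = 7371/358 - 45552/(-40 + 15*(-63/17 + 15/2)) = 7371/358 - 45552/(-40 + 15*(129/34)) = 7371/358 - 45552/(-40 + 1935/34) = 7371/358 - 45552/575/34 = 7371/358 - 45552*34/575 = 7371/358 - 1548768/575 = -550220619/205850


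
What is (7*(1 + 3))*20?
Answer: 560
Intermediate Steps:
(7*(1 + 3))*20 = (7*4)*20 = 28*20 = 560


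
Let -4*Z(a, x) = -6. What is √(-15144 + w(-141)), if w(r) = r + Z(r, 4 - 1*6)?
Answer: I*√61134/2 ≈ 123.63*I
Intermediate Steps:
Z(a, x) = 3/2 (Z(a, x) = -¼*(-6) = 3/2)
w(r) = 3/2 + r (w(r) = r + 3/2 = 3/2 + r)
√(-15144 + w(-141)) = √(-15144 + (3/2 - 141)) = √(-15144 - 279/2) = √(-30567/2) = I*√61134/2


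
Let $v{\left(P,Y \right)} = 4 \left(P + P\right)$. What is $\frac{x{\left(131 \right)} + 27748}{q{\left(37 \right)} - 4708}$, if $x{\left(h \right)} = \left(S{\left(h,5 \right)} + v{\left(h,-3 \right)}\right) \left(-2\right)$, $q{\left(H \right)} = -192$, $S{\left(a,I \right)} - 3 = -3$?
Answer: $- \frac{6413}{1225} \approx -5.2351$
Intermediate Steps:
$S{\left(a,I \right)} = 0$ ($S{\left(a,I \right)} = 3 - 3 = 0$)
$v{\left(P,Y \right)} = 8 P$ ($v{\left(P,Y \right)} = 4 \cdot 2 P = 8 P$)
$x{\left(h \right)} = - 16 h$ ($x{\left(h \right)} = \left(0 + 8 h\right) \left(-2\right) = 8 h \left(-2\right) = - 16 h$)
$\frac{x{\left(131 \right)} + 27748}{q{\left(37 \right)} - 4708} = \frac{\left(-16\right) 131 + 27748}{-192 - 4708} = \frac{-2096 + 27748}{-4900} = 25652 \left(- \frac{1}{4900}\right) = - \frac{6413}{1225}$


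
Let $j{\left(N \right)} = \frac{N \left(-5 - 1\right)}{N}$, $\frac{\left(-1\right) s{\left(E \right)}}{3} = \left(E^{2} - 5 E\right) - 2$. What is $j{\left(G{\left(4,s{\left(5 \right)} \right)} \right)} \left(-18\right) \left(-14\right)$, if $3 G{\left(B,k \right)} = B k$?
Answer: $-1512$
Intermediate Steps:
$s{\left(E \right)} = 6 - 3 E^{2} + 15 E$ ($s{\left(E \right)} = - 3 \left(\left(E^{2} - 5 E\right) - 2\right) = - 3 \left(-2 + E^{2} - 5 E\right) = 6 - 3 E^{2} + 15 E$)
$G{\left(B,k \right)} = \frac{B k}{3}$
$j{\left(N \right)} = -6$ ($j{\left(N \right)} = \frac{N \left(-6\right)}{N} = \frac{\left(-6\right) N}{N} = -6$)
$j{\left(G{\left(4,s{\left(5 \right)} \right)} \right)} \left(-18\right) \left(-14\right) = \left(-6\right) \left(-18\right) \left(-14\right) = 108 \left(-14\right) = -1512$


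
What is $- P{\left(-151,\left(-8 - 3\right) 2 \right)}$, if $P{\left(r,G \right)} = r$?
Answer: $151$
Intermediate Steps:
$- P{\left(-151,\left(-8 - 3\right) 2 \right)} = \left(-1\right) \left(-151\right) = 151$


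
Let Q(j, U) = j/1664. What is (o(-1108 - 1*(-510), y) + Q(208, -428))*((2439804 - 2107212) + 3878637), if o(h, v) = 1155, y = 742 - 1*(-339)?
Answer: 38915967189/8 ≈ 4.8645e+9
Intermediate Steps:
y = 1081 (y = 742 + 339 = 1081)
Q(j, U) = j/1664 (Q(j, U) = j*(1/1664) = j/1664)
(o(-1108 - 1*(-510), y) + Q(208, -428))*((2439804 - 2107212) + 3878637) = (1155 + (1/1664)*208)*((2439804 - 2107212) + 3878637) = (1155 + ⅛)*(332592 + 3878637) = (9241/8)*4211229 = 38915967189/8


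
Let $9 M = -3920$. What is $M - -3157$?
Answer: $\frac{24493}{9} \approx 2721.4$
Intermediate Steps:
$M = - \frac{3920}{9}$ ($M = \frac{1}{9} \left(-3920\right) = - \frac{3920}{9} \approx -435.56$)
$M - -3157 = - \frac{3920}{9} - -3157 = - \frac{3920}{9} + 3157 = \frac{24493}{9}$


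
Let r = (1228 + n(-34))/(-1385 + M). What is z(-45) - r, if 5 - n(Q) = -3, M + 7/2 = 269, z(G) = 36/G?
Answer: 3404/11195 ≈ 0.30406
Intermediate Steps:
M = 531/2 (M = -7/2 + 269 = 531/2 ≈ 265.50)
n(Q) = 8 (n(Q) = 5 - 1*(-3) = 5 + 3 = 8)
r = -2472/2239 (r = (1228 + 8)/(-1385 + 531/2) = 1236/(-2239/2) = 1236*(-2/2239) = -2472/2239 ≈ -1.1041)
z(-45) - r = 36/(-45) - 1*(-2472/2239) = 36*(-1/45) + 2472/2239 = -4/5 + 2472/2239 = 3404/11195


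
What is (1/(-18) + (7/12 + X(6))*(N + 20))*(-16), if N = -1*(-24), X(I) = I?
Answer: -41704/9 ≈ -4633.8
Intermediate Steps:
N = 24
(1/(-18) + (7/12 + X(6))*(N + 20))*(-16) = (1/(-18) + (7/12 + 6)*(24 + 20))*(-16) = (-1/18 + (7*(1/12) + 6)*44)*(-16) = (-1/18 + (7/12 + 6)*44)*(-16) = (-1/18 + (79/12)*44)*(-16) = (-1/18 + 869/3)*(-16) = (5213/18)*(-16) = -41704/9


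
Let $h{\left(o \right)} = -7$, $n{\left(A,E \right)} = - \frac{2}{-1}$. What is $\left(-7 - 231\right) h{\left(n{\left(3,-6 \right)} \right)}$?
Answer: $1666$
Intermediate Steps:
$n{\left(A,E \right)} = 2$ ($n{\left(A,E \right)} = \left(-2\right) \left(-1\right) = 2$)
$\left(-7 - 231\right) h{\left(n{\left(3,-6 \right)} \right)} = \left(-7 - 231\right) \left(-7\right) = \left(-238\right) \left(-7\right) = 1666$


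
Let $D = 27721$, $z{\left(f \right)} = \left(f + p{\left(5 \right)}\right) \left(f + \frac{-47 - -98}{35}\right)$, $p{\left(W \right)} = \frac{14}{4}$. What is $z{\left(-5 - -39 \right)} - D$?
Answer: $- \frac{369479}{14} \approx -26391.0$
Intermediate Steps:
$p{\left(W \right)} = \frac{7}{2}$ ($p{\left(W \right)} = 14 \cdot \frac{1}{4} = \frac{7}{2}$)
$z{\left(f \right)} = \left(\frac{7}{2} + f\right) \left(\frac{51}{35} + f\right)$ ($z{\left(f \right)} = \left(f + \frac{7}{2}\right) \left(f + \frac{-47 - -98}{35}\right) = \left(\frac{7}{2} + f\right) \left(f + \left(-47 + 98\right) \frac{1}{35}\right) = \left(\frac{7}{2} + f\right) \left(f + 51 \cdot \frac{1}{35}\right) = \left(\frac{7}{2} + f\right) \left(f + \frac{51}{35}\right) = \left(\frac{7}{2} + f\right) \left(\frac{51}{35} + f\right)$)
$z{\left(-5 - -39 \right)} - D = \left(\frac{51}{10} + \left(-5 - -39\right)^{2} + \frac{347 \left(-5 - -39\right)}{70}\right) - 27721 = \left(\frac{51}{10} + \left(-5 + 39\right)^{2} + \frac{347 \left(-5 + 39\right)}{70}\right) - 27721 = \left(\frac{51}{10} + 34^{2} + \frac{347}{70} \cdot 34\right) - 27721 = \left(\frac{51}{10} + 1156 + \frac{5899}{35}\right) - 27721 = \frac{18615}{14} - 27721 = - \frac{369479}{14}$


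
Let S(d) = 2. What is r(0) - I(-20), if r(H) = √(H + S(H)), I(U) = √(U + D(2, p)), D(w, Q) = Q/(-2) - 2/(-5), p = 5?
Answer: √2 - I*√2210/10 ≈ 1.4142 - 4.7011*I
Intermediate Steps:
D(w, Q) = ⅖ - Q/2 (D(w, Q) = Q*(-½) - 2*(-⅕) = -Q/2 + ⅖ = ⅖ - Q/2)
I(U) = √(-21/10 + U) (I(U) = √(U + (⅖ - ½*5)) = √(U + (⅖ - 5/2)) = √(U - 21/10) = √(-21/10 + U))
r(H) = √(2 + H) (r(H) = √(H + 2) = √(2 + H))
r(0) - I(-20) = √(2 + 0) - √(-210 + 100*(-20))/10 = √2 - √(-210 - 2000)/10 = √2 - √(-2210)/10 = √2 - I*√2210/10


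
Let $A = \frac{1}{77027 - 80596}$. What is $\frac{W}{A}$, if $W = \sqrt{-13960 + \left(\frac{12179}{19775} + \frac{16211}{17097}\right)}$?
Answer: $- \frac{14276 i \sqrt{3988867168310178714}}{67618635} \approx - 4.2166 \cdot 10^{5} i$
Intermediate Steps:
$A = - \frac{1}{3569}$ ($A = \frac{1}{-3569} = - \frac{1}{3569} \approx -0.00028019$)
$W = \frac{4 i \sqrt{3988867168310178714}}{67618635}$ ($W = \sqrt{-13960 + \left(12179 \cdot \frac{1}{19775} + 16211 \cdot \frac{1}{17097}\right)} = \sqrt{-13960 + \left(\frac{12179}{19775} + \frac{16211}{17097}\right)} = \sqrt{-13960 + \frac{528796888}{338093175}} = \sqrt{- \frac{4719251926112}{338093175}} = \frac{4 i \sqrt{3988867168310178714}}{67618635} \approx 118.15 i$)
$\frac{W}{A} = \frac{\frac{4}{67618635} i \sqrt{3988867168310178714}}{- \frac{1}{3569}} = \frac{4 i \sqrt{3988867168310178714}}{67618635} \left(-3569\right) = - \frac{14276 i \sqrt{3988867168310178714}}{67618635}$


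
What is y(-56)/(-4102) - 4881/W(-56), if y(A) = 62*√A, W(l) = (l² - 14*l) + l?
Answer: -1627/1288 - 62*I*√14/2051 ≈ -1.2632 - 0.11311*I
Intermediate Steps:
W(l) = l² - 13*l
y(-56)/(-4102) - 4881/W(-56) = (62*√(-56))/(-4102) - 4881*(-1/(56*(-13 - 56))) = (62*(2*I*√14))*(-1/4102) - 4881/((-56*(-69))) = (124*I*√14)*(-1/4102) - 4881/3864 = -62*I*√14/2051 - 4881*1/3864 = -62*I*√14/2051 - 1627/1288 = -1627/1288 - 62*I*√14/2051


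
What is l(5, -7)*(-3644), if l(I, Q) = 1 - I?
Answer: 14576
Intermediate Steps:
l(5, -7)*(-3644) = (1 - 1*5)*(-3644) = (1 - 5)*(-3644) = -4*(-3644) = 14576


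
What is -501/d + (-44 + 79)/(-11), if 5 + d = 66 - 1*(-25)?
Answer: -8521/946 ≈ -9.0074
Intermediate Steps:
d = 86 (d = -5 + (66 - 1*(-25)) = -5 + (66 + 25) = -5 + 91 = 86)
-501/d + (-44 + 79)/(-11) = -501/86 + (-44 + 79)/(-11) = -501*1/86 + 35*(-1/11) = -501/86 - 35/11 = -8521/946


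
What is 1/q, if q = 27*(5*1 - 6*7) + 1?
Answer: -1/998 ≈ -0.0010020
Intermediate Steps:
q = -998 (q = 27*(5 - 42) + 1 = 27*(-37) + 1 = -999 + 1 = -998)
1/q = 1/(-998) = -1/998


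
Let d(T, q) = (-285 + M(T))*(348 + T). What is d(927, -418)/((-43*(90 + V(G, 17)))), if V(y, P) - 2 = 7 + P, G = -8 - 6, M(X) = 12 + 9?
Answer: 84150/1247 ≈ 67.482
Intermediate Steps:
M(X) = 21
G = -14
d(T, q) = -91872 - 264*T (d(T, q) = (-285 + 21)*(348 + T) = -264*(348 + T) = -91872 - 264*T)
V(y, P) = 9 + P (V(y, P) = 2 + (7 + P) = 9 + P)
d(927, -418)/((-43*(90 + V(G, 17)))) = (-91872 - 264*927)/((-43*(90 + (9 + 17)))) = (-91872 - 244728)/((-43*(90 + 26))) = -336600/((-43*116)) = -336600/(-4988) = -336600*(-1/4988) = 84150/1247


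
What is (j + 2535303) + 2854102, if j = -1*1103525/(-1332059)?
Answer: 7179006538420/1332059 ≈ 5.3894e+6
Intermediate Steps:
j = 1103525/1332059 (j = -1103525*(-1/1332059) = 1103525/1332059 ≈ 0.82844)
(j + 2535303) + 2854102 = (1103525/1332059 + 2535303) + 2854102 = 3377174282402/1332059 + 2854102 = 7179006538420/1332059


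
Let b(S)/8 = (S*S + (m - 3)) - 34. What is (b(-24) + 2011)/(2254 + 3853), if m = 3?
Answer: 6347/6107 ≈ 1.0393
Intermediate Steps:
b(S) = -272 + 8*S**2 (b(S) = 8*((S*S + (3 - 3)) - 34) = 8*((S**2 + 0) - 34) = 8*(S**2 - 34) = 8*(-34 + S**2) = -272 + 8*S**2)
(b(-24) + 2011)/(2254 + 3853) = ((-272 + 8*(-24)**2) + 2011)/(2254 + 3853) = ((-272 + 8*576) + 2011)/6107 = ((-272 + 4608) + 2011)*(1/6107) = (4336 + 2011)*(1/6107) = 6347*(1/6107) = 6347/6107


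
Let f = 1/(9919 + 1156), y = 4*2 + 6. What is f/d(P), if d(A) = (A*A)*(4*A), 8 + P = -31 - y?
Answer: -1/6595251100 ≈ -1.5162e-10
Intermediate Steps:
y = 14 (y = 8 + 6 = 14)
f = 1/11075 ≈ 9.0293e-5
P = -53 (P = -8 + (-31 - 1*14) = -8 + (-31 - 14) = -8 - 45 = -53)
d(A) = 4*A**3 (d(A) = A**2*(4*A) = 4*A**3)
f/d(P) = 1/(11075*((4*(-53)**3))) = 1/(11075*((4*(-148877)))) = (1/11075)/(-595508) = (1/11075)*(-1/595508) = -1/6595251100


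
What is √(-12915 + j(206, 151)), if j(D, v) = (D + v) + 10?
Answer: 2*I*√3137 ≈ 112.02*I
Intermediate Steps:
j(D, v) = 10 + D + v
√(-12915 + j(206, 151)) = √(-12915 + (10 + 206 + 151)) = √(-12915 + 367) = √(-12548) = 2*I*√3137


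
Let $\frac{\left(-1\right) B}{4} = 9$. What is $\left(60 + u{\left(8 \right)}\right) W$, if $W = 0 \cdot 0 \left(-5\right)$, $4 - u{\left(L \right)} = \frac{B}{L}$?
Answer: $0$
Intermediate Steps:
$B = -36$ ($B = \left(-4\right) 9 = -36$)
$u{\left(L \right)} = 4 + \frac{36}{L}$ ($u{\left(L \right)} = 4 - - \frac{36}{L} = 4 + \frac{36}{L}$)
$W = 0$ ($W = 0 \left(-5\right) = 0$)
$\left(60 + u{\left(8 \right)}\right) W = \left(60 + \left(4 + \frac{36}{8}\right)\right) 0 = \left(60 + \left(4 + 36 \cdot \frac{1}{8}\right)\right) 0 = \left(60 + \left(4 + \frac{9}{2}\right)\right) 0 = \left(60 + \frac{17}{2}\right) 0 = \frac{137}{2} \cdot 0 = 0$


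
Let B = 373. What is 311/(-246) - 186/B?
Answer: -161759/91758 ≈ -1.7629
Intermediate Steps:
311/(-246) - 186/B = 311/(-246) - 186/373 = 311*(-1/246) - 186*1/373 = -311/246 - 186/373 = -161759/91758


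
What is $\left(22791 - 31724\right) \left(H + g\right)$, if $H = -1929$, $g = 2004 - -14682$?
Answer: $-131824281$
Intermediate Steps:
$g = 16686$ ($g = 2004 + 14682 = 16686$)
$\left(22791 - 31724\right) \left(H + g\right) = \left(22791 - 31724\right) \left(-1929 + 16686\right) = \left(-8933\right) 14757 = -131824281$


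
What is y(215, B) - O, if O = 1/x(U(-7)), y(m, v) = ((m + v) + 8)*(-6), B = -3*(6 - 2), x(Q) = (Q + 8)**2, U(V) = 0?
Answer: -81025/64 ≈ -1266.0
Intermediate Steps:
x(Q) = (8 + Q)**2
B = -12 (B = -3*4 = -12)
y(m, v) = -48 - 6*m - 6*v (y(m, v) = (8 + m + v)*(-6) = -48 - 6*m - 6*v)
O = 1/64 (O = 1/((8 + 0)**2) = 1/(8**2) = 1/64 ≈ 0.015625)
y(215, B) - O = (-48 - 6*215 - 6*(-12)) - 1*1/64 = (-48 - 1290 + 72) - 1/64 = -1266 - 1/64 = -81025/64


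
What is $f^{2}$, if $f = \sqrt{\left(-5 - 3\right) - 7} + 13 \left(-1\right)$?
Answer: $\left(13 - i \sqrt{15}\right)^{2} \approx 154.0 - 100.7 i$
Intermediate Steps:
$f = -13 + i \sqrt{15}$ ($f = \sqrt{\left(-5 - 3\right) - 7} - 13 = \sqrt{-8 - 7} - 13 = \sqrt{-15} - 13 = i \sqrt{15} - 13 = -13 + i \sqrt{15} \approx -13.0 + 3.873 i$)
$f^{2} = \left(-13 + i \sqrt{15}\right)^{2}$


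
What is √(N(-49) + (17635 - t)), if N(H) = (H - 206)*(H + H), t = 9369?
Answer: 2*√8314 ≈ 182.36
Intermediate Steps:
N(H) = 2*H*(-206 + H) (N(H) = (-206 + H)*(2*H) = 2*H*(-206 + H))
√(N(-49) + (17635 - t)) = √(2*(-49)*(-206 - 49) + (17635 - 1*9369)) = √(2*(-49)*(-255) + (17635 - 9369)) = √(24990 + 8266) = √33256 = 2*√8314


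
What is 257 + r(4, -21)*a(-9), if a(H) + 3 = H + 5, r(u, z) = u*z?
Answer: 845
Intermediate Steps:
a(H) = 2 + H (a(H) = -3 + (H + 5) = -3 + (5 + H) = 2 + H)
257 + r(4, -21)*a(-9) = 257 + (4*(-21))*(2 - 9) = 257 - 84*(-7) = 257 + 588 = 845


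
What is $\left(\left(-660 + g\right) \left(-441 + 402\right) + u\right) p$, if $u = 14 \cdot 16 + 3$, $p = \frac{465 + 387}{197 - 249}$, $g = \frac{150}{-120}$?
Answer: $- \frac{22165419}{52} \approx -4.2626 \cdot 10^{5}$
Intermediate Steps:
$g = - \frac{5}{4}$ ($g = 150 \left(- \frac{1}{120}\right) = - \frac{5}{4} \approx -1.25$)
$p = - \frac{213}{13}$ ($p = \frac{852}{-52} = 852 \left(- \frac{1}{52}\right) = - \frac{213}{13} \approx -16.385$)
$u = 227$ ($u = 224 + 3 = 227$)
$\left(\left(-660 + g\right) \left(-441 + 402\right) + u\right) p = \left(\left(-660 - \frac{5}{4}\right) \left(-441 + 402\right) + 227\right) \left(- \frac{213}{13}\right) = \left(\left(- \frac{2645}{4}\right) \left(-39\right) + 227\right) \left(- \frac{213}{13}\right) = \left(\frac{103155}{4} + 227\right) \left(- \frac{213}{13}\right) = \frac{104063}{4} \left(- \frac{213}{13}\right) = - \frac{22165419}{52}$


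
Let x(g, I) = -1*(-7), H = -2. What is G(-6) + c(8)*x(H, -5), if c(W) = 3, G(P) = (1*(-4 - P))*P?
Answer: 9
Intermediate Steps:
x(g, I) = 7
G(P) = P*(-4 - P) (G(P) = (-4 - P)*P = P*(-4 - P))
G(-6) + c(8)*x(H, -5) = -1*(-6)*(4 - 6) + 3*7 = -1*(-6)*(-2) + 21 = -12 + 21 = 9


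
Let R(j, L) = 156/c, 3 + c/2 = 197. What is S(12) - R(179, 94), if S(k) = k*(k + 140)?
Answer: 176889/97 ≈ 1823.6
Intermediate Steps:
c = 388 (c = -6 + 2*197 = -6 + 394 = 388)
R(j, L) = 39/97 (R(j, L) = 156/388 = 156*(1/388) = 39/97)
S(k) = k*(140 + k)
S(12) - R(179, 94) = 12*(140 + 12) - 1*39/97 = 12*152 - 39/97 = 1824 - 39/97 = 176889/97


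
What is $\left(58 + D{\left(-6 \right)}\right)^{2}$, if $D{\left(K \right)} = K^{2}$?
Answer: $8836$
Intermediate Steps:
$\left(58 + D{\left(-6 \right)}\right)^{2} = \left(58 + \left(-6\right)^{2}\right)^{2} = \left(58 + 36\right)^{2} = 94^{2} = 8836$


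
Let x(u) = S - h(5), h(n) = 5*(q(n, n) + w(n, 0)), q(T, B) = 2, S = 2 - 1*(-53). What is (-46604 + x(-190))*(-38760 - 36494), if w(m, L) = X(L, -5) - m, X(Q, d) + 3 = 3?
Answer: 3501869636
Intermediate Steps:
X(Q, d) = 0 (X(Q, d) = -3 + 3 = 0)
w(m, L) = -m (w(m, L) = 0 - m = -m)
S = 55 (S = 2 + 53 = 55)
h(n) = 10 - 5*n (h(n) = 5*(2 - n) = 10 - 5*n)
x(u) = 70 (x(u) = 55 - (10 - 5*5) = 55 - (10 - 25) = 55 - 1*(-15) = 55 + 15 = 70)
(-46604 + x(-190))*(-38760 - 36494) = (-46604 + 70)*(-38760 - 36494) = -46534*(-75254) = 3501869636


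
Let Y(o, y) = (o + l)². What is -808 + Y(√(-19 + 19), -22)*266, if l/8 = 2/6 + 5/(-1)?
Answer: 3329432/9 ≈ 3.6994e+5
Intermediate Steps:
l = -112/3 (l = 8*(2/6 + 5/(-1)) = 8*(2*(⅙) + 5*(-1)) = 8*(⅓ - 5) = 8*(-14/3) = -112/3 ≈ -37.333)
Y(o, y) = (-112/3 + o)² (Y(o, y) = (o - 112/3)² = (-112/3 + o)²)
-808 + Y(√(-19 + 19), -22)*266 = -808 + ((-112 + 3*√(-19 + 19))²/9)*266 = -808 + ((-112 + 3*√0)²/9)*266 = -808 + ((-112 + 3*0)²/9)*266 = -808 + ((-112 + 0)²/9)*266 = -808 + ((⅑)*(-112)²)*266 = -808 + ((⅑)*12544)*266 = -808 + (12544/9)*266 = -808 + 3336704/9 = 3329432/9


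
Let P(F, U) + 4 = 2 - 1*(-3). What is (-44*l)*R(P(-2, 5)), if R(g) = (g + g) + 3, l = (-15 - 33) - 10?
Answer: 12760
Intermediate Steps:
P(F, U) = 1 (P(F, U) = -4 + (2 - 1*(-3)) = -4 + (2 + 3) = -4 + 5 = 1)
l = -58 (l = -48 - 10 = -58)
R(g) = 3 + 2*g (R(g) = 2*g + 3 = 3 + 2*g)
(-44*l)*R(P(-2, 5)) = (-44*(-58))*(3 + 2*1) = 2552*(3 + 2) = 2552*5 = 12760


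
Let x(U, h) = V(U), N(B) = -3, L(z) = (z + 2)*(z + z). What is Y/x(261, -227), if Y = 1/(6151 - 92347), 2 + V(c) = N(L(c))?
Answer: 1/430980 ≈ 2.3203e-6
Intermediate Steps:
L(z) = 2*z*(2 + z) (L(z) = (2 + z)*(2*z) = 2*z*(2 + z))
V(c) = -5 (V(c) = -2 - 3 = -5)
x(U, h) = -5
Y = -1/86196 (Y = 1/(-86196) = -1/86196 ≈ -1.1601e-5)
Y/x(261, -227) = -1/86196/(-5) = -1/86196*(-⅕) = 1/430980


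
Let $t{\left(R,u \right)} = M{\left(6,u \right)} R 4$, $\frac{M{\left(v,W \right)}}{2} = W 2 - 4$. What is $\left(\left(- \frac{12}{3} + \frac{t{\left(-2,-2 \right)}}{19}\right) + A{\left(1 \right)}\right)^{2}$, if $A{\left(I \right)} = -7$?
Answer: $\frac{6561}{361} \approx 18.174$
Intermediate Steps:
$M{\left(v,W \right)} = -8 + 4 W$ ($M{\left(v,W \right)} = 2 \left(W 2 - 4\right) = 2 \left(2 W - 4\right) = 2 \left(-4 + 2 W\right) = -8 + 4 W$)
$t{\left(R,u \right)} = 4 R \left(-8 + 4 u\right)$ ($t{\left(R,u \right)} = \left(-8 + 4 u\right) R 4 = R \left(-8 + 4 u\right) 4 = 4 R \left(-8 + 4 u\right)$)
$\left(\left(- \frac{12}{3} + \frac{t{\left(-2,-2 \right)}}{19}\right) + A{\left(1 \right)}\right)^{2} = \left(\left(- \frac{12}{3} + \frac{16 \left(-2\right) \left(-2 - 2\right)}{19}\right) - 7\right)^{2} = \left(\left(\left(-12\right) \frac{1}{3} + 16 \left(-2\right) \left(-4\right) \frac{1}{19}\right) - 7\right)^{2} = \left(\left(-4 + 128 \cdot \frac{1}{19}\right) - 7\right)^{2} = \left(\left(-4 + \frac{128}{19}\right) - 7\right)^{2} = \left(\frac{52}{19} - 7\right)^{2} = \left(- \frac{81}{19}\right)^{2} = \frac{6561}{361}$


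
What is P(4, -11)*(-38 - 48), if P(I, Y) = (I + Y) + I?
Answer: 258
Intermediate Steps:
P(I, Y) = Y + 2*I
P(4, -11)*(-38 - 48) = (-11 + 2*4)*(-38 - 48) = (-11 + 8)*(-86) = -3*(-86) = 258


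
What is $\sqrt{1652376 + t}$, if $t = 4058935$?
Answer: $\sqrt{5711311} \approx 2389.8$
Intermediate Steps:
$\sqrt{1652376 + t} = \sqrt{1652376 + 4058935} = \sqrt{5711311}$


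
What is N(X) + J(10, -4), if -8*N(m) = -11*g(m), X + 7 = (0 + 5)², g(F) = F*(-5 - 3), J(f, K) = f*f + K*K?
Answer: -82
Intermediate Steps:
J(f, K) = K² + f² (J(f, K) = f² + K² = K² + f²)
g(F) = -8*F (g(F) = F*(-8) = -8*F)
X = 18 (X = -7 + (0 + 5)² = -7 + 5² = -7 + 25 = 18)
N(m) = -11*m (N(m) = -(-11)*(-8*m)/8 = -11*m)
N(X) + J(10, -4) = -11*18 + ((-4)² + 10²) = -198 + (16 + 100) = -198 + 116 = -82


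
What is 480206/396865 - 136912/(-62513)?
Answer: 84354698558/24809221745 ≈ 3.4001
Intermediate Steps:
480206/396865 - 136912/(-62513) = 480206*(1/396865) - 136912*(-1/62513) = 480206/396865 + 136912/62513 = 84354698558/24809221745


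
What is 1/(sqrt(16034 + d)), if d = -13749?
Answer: sqrt(2285)/2285 ≈ 0.020920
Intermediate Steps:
1/(sqrt(16034 + d)) = 1/(sqrt(16034 - 13749)) = 1/(sqrt(2285)) = sqrt(2285)/2285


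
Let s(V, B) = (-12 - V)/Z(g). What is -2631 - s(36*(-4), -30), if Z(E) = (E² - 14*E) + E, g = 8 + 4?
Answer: -2620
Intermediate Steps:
g = 12
Z(E) = E² - 13*E
s(V, B) = 1 + V/12 (s(V, B) = (-12 - V)/((12*(-13 + 12))) = (-12 - V)/((12*(-1))) = (-12 - V)/(-12) = (-12 - V)*(-1/12) = 1 + V/12)
-2631 - s(36*(-4), -30) = -2631 - (1 + (36*(-4))/12) = -2631 - (1 + (1/12)*(-144)) = -2631 - (1 - 12) = -2631 - 1*(-11) = -2631 + 11 = -2620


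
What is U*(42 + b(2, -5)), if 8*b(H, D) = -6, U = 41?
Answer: 6765/4 ≈ 1691.3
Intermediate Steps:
b(H, D) = -¾ (b(H, D) = (⅛)*(-6) = -¾)
U*(42 + b(2, -5)) = 41*(42 - ¾) = 41*(165/4) = 6765/4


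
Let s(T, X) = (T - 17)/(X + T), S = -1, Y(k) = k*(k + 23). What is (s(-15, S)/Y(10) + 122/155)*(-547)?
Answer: -2219179/5115 ≈ -433.86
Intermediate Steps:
Y(k) = k*(23 + k)
s(T, X) = (-17 + T)/(T + X)
(s(-15, S)/Y(10) + 122/155)*(-547) = (((-17 - 15)/(-15 - 1))/((10*(23 + 10))) + 122/155)*(-547) = ((-32/(-16))/((10*33)) + 122*(1/155))*(-547) = (-1/16*(-32)/330 + 122/155)*(-547) = (2*(1/330) + 122/155)*(-547) = (1/165 + 122/155)*(-547) = (4057/5115)*(-547) = -2219179/5115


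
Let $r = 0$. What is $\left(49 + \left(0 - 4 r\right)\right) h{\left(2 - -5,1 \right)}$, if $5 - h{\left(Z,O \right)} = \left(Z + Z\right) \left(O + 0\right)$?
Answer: $-441$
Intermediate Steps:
$h{\left(Z,O \right)} = 5 - 2 O Z$ ($h{\left(Z,O \right)} = 5 - \left(Z + Z\right) \left(O + 0\right) = 5 - 2 Z O = 5 - 2 O Z$)
$\left(49 + \left(0 - 4 r\right)\right) h{\left(2 - -5,1 \right)} = \left(49 + \left(0 - 0\right)\right) \left(5 - 2 \left(2 - -5\right)\right) = \left(49 + \left(0 + 0\right)\right) \left(5 - 2 \left(2 + 5\right)\right) = \left(49 + 0\right) \left(5 - 2 \cdot 7\right) = 49 \left(5 - 14\right) = 49 \left(-9\right) = -441$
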